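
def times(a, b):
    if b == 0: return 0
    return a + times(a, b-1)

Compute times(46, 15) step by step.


times(46, 15) = 46 + times(46, 14)
times(46, 14) = 46 + times(46, 13)
times(46, 13) = 46 + times(46, 12)
times(46, 12) = 46 + times(46, 11)
times(46, 11) = 46 + times(46, 10)
times(46, 10) = 46 + times(46, 9)
times(46, 9) = 46 + times(46, 8)
times(46, 8) = 46 + times(46, 7)
times(46, 7) = 46 + times(46, 6)
times(46, 6) = 46 + times(46, 5)
times(46, 5) = 46 + times(46, 4)
times(46, 4) = 46 + times(46, 3)
times(46, 3) = 46 + times(46, 2)
times(46, 2) = 46 + times(46, 1)
times(46, 1) = 46 + times(46, 0)
times(46, 0) = 0  (base case)
Total: 46 + 46 + 46 + 46 + 46 + 46 + 46 + 46 + 46 + 46 + 46 + 46 + 46 + 46 + 46 + 0 = 690

690


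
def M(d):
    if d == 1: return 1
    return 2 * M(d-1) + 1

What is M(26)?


M(26) = 2 * M(25) + 1
M(25) = 2 * M(24) + 1
M(24) = 2 * M(23) + 1
M(23) = 2 * M(22) + 1
M(22) = 2 * M(21) + 1
M(21) = 2 * M(20) + 1
M(20) = 2 * M(19) + 1
M(19) = 2 * M(18) + 1
M(18) = 2 * M(17) + 1
M(17) = 2 * M(16) + 1
M(16) = 2 * M(15) + 1
M(15) = 2 * M(14) + 1
M(14) = 2 * M(13) + 1
M(13) = 2 * M(12) + 1
M(12) = 2 * M(11) + 1
M(11) = 2 * M(10) + 1
M(10) = 2 * M(9) + 1
M(9) = 2 * M(8) + 1
M(8) = 2 * M(7) + 1
M(7) = 2 * M(6) + 1
M(6) = 2 * M(5) + 1
M(5) = 2 * M(4) + 1
M(4) = 2 * M(3) + 1
M(3) = 2 * M(2) + 1
M(2) = 2 * M(1) + 1
M(1) = 1  (base case)
M(2) = 2 * 1 + 1 = 3
M(3) = 2 * 3 + 1 = 7
M(4) = 2 * 7 + 1 = 15
M(5) = 2 * 15 + 1 = 31
M(6) = 2 * 31 + 1 = 63
M(7) = 2 * 63 + 1 = 127
M(8) = 2 * 127 + 1 = 255
M(9) = 2 * 255 + 1 = 511
M(10) = 2 * 511 + 1 = 1023
M(11) = 2 * 1023 + 1 = 2047
M(12) = 2 * 2047 + 1 = 4095
M(13) = 2 * 4095 + 1 = 8191
M(14) = 2 * 8191 + 1 = 16383
M(15) = 2 * 16383 + 1 = 32767
M(16) = 2 * 32767 + 1 = 65535
M(17) = 2 * 65535 + 1 = 131071
M(18) = 2 * 131071 + 1 = 262143
M(19) = 2 * 262143 + 1 = 524287
M(20) = 2 * 524287 + 1 = 1048575
M(21) = 2 * 1048575 + 1 = 2097151
M(22) = 2 * 2097151 + 1 = 4194303
M(23) = 2 * 4194303 + 1 = 8388607
M(24) = 2 * 8388607 + 1 = 16777215
M(25) = 2 * 16777215 + 1 = 33554431
M(26) = 2 * 33554431 + 1 = 67108863

67108863


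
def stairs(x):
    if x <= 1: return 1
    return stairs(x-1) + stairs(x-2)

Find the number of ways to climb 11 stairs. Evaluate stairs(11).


Building up from base cases:
stairs(0) = 1
stairs(1) = 1
stairs(2) = stairs(1) + stairs(0) = 1 + 1 = 2
stairs(3) = stairs(2) + stairs(1) = 2 + 1 = 3
stairs(4) = stairs(3) + stairs(2) = 3 + 2 = 5
stairs(5) = stairs(4) + stairs(3) = 5 + 3 = 8
stairs(6) = stairs(5) + stairs(4) = 8 + 5 = 13
stairs(7) = stairs(6) + stairs(5) = 13 + 8 = 21
stairs(8) = stairs(7) + stairs(6) = 21 + 13 = 34
stairs(9) = stairs(8) + stairs(7) = 34 + 21 = 55
stairs(10) = stairs(9) + stairs(8) = 55 + 34 = 89
stairs(11) = stairs(10) + stairs(9) = 89 + 55 = 144

144


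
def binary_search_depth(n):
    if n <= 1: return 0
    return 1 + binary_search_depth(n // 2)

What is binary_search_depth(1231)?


1231 / 2 = 615
615 / 2 = 307
307 / 2 = 153
153 / 2 = 76
76 / 2 = 38
38 / 2 = 19
19 / 2 = 9
9 / 2 = 4
4 / 2 = 2
2 / 2 = 1
Reached 1 after 10 halvings

10


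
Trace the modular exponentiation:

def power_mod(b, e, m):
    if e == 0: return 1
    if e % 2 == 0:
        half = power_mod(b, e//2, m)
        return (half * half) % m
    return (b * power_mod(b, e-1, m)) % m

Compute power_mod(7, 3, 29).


power_mod(7, 3, 29): e is odd, compute power_mod(7, 2, 29)
  power_mod(7, 2, 29): e is even, compute power_mod(7, 1, 29)
    power_mod(7, 1, 29): e is odd, compute power_mod(7, 0, 29)
      power_mod(7, 0, 29) = 1
    (7 * 1) % 29 = 7
  half=7, (7*7) % 29 = 20
(7 * 20) % 29 = 24

24


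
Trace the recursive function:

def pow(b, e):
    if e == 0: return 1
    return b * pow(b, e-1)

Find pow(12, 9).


pow(12, 9)
= 12 * pow(12, 8)
= 12 * 12 * pow(12, 7)
= 12 * 12 * 12 * pow(12, 6)
= 12 * 12 * 12 * 12 * pow(12, 5)
= 12 * 12 * 12 * 12 * 12 * pow(12, 4)
= 12 * 12 * 12 * 12 * 12 * 12 * pow(12, 3)
= 12 * 12 * 12 * 12 * 12 * 12 * 12 * pow(12, 2)
= 12 * 12 * 12 * 12 * 12 * 12 * 12 * 12 * pow(12, 1)
= 12 * 12 * 12 * 12 * 12 * 12 * 12 * 12 * 12 * pow(12, 0)
= 12 * 12 * 12 * 12 * 12 * 12 * 12 * 12 * 12 * 1
= 5159780352

5159780352


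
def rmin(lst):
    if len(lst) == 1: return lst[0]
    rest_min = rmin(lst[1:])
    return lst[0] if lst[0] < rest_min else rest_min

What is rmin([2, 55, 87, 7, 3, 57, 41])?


rmin([2, 55, 87, 7, 3, 57, 41]): compare 2 with rmin([55, 87, 7, 3, 57, 41])
rmin([55, 87, 7, 3, 57, 41]): compare 55 with rmin([87, 7, 3, 57, 41])
rmin([87, 7, 3, 57, 41]): compare 87 with rmin([7, 3, 57, 41])
rmin([7, 3, 57, 41]): compare 7 with rmin([3, 57, 41])
rmin([3, 57, 41]): compare 3 with rmin([57, 41])
rmin([57, 41]): compare 57 with rmin([41])
rmin([41]) = 41  (base case)
Compare 57 with 41 -> 41
Compare 3 with 41 -> 3
Compare 7 with 3 -> 3
Compare 87 with 3 -> 3
Compare 55 with 3 -> 3
Compare 2 with 3 -> 2

2


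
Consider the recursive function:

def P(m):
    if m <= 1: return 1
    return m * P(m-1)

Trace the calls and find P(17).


P(17)
= 17 * P(16)
= 17 * 16 * P(15)
= 17 * 16 * 15 * P(14)
= 17 * 16 * 15 * 14 * P(13)
= 17 * 16 * 15 * 14 * 13 * P(12)
= 17 * 16 * 15 * 14 * 13 * 12 * P(11)
= 17 * 16 * 15 * 14 * 13 * 12 * 11 * P(10)
= 17 * 16 * 15 * 14 * 13 * 12 * 11 * 10 * P(9)
= 17 * 16 * 15 * 14 * 13 * 12 * 11 * 10 * 9 * P(8)
= 17 * 16 * 15 * 14 * 13 * 12 * 11 * 10 * 9 * 8 * P(7)
= 17 * 16 * 15 * 14 * 13 * 12 * 11 * 10 * 9 * 8 * 7 * P(6)
= 17 * 16 * 15 * 14 * 13 * 12 * 11 * 10 * 9 * 8 * 7 * 6 * P(5)
= 17 * 16 * 15 * 14 * 13 * 12 * 11 * 10 * 9 * 8 * 7 * 6 * 5 * P(4)
= 17 * 16 * 15 * 14 * 13 * 12 * 11 * 10 * 9 * 8 * 7 * 6 * 5 * 4 * P(3)
= 17 * 16 * 15 * 14 * 13 * 12 * 11 * 10 * 9 * 8 * 7 * 6 * 5 * 4 * 3 * P(2)
= 17 * 16 * 15 * 14 * 13 * 12 * 11 * 10 * 9 * 8 * 7 * 6 * 5 * 4 * 3 * 2 * P(1)
= 17 * 16 * 15 * 14 * 13 * 12 * 11 * 10 * 9 * 8 * 7 * 6 * 5 * 4 * 3 * 2 * 1
= 355687428096000

355687428096000


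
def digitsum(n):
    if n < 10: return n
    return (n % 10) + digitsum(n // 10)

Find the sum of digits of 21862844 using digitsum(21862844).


digitsum(21862844) = 4 + digitsum(2186284)
digitsum(2186284) = 4 + digitsum(218628)
digitsum(218628) = 8 + digitsum(21862)
digitsum(21862) = 2 + digitsum(2186)
digitsum(2186) = 6 + digitsum(218)
digitsum(218) = 8 + digitsum(21)
digitsum(21) = 1 + digitsum(2)
digitsum(2) = 2  (base case)
Total: 4 + 4 + 8 + 2 + 6 + 8 + 1 + 2 = 35

35


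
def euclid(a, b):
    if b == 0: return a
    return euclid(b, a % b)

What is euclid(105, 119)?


euclid(105, 119) = euclid(119, 105)
euclid(119, 105) = euclid(105, 14)
euclid(105, 14) = euclid(14, 7)
euclid(14, 7) = euclid(7, 0)
euclid(7, 0) = 7  (base case)

7


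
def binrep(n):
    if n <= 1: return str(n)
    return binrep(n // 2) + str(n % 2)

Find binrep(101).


binrep(101) = binrep(50) + '1'
binrep(50) = binrep(25) + '0'
binrep(25) = binrep(12) + '1'
binrep(12) = binrep(6) + '0'
binrep(6) = binrep(3) + '0'
binrep(3) = binrep(1) + '1'
binrep(1) = '1'  (base case)
Concatenating: '1' + '1' + '0' + '0' + '1' + '0' + '1' = '1100101'

1100101


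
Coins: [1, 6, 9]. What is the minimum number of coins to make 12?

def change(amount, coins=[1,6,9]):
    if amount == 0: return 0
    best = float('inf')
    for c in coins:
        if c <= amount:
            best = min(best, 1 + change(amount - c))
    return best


Building up with DP:
change(0) = 0
change(1) = min(1+change(0)=1+0=1) = 1
change(2) = min(1+change(1)=1+1=2) = 2
change(3) = min(1+change(2)=1+2=3) = 3
change(4) = min(1+change(3)=1+3=4) = 4
change(5) = min(1+change(4)=1+4=5) = 5
change(6) = min(1+change(5)=1+5=6, 1+change(0)=1+0=1) = 1
change(7) = min(1+change(6)=1+1=2, 1+change(1)=1+1=2) = 2
change(8) = min(1+change(7)=1+2=3, 1+change(2)=1+2=3) = 3
change(9) = min(1+change(8)=1+3=4, 1+change(3)=1+3=4, 1+change(0)=1+0=1) = 1
change(10) = min(1+change(9)=1+1=2, 1+change(4)=1+4=5, 1+change(1)=1+1=2) = 2
change(11) = min(1+change(10)=1+2=3, 1+change(5)=1+5=6, 1+change(2)=1+2=3) = 3
change(12) = min(1+change(11)=1+3=4, 1+change(6)=1+1=2, 1+change(3)=1+3=4) = 2

2


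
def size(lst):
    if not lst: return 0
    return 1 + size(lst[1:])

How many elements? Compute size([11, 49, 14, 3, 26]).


size([11, 49, 14, 3, 26]) = 1 + size([49, 14, 3, 26])
size([49, 14, 3, 26]) = 1 + size([14, 3, 26])
size([14, 3, 26]) = 1 + size([3, 26])
size([3, 26]) = 1 + size([26])
size([26]) = 1 + size([])
size([]) = 0  (base case)
Unwinding: 1 + 1 + 1 + 1 + 1 + 0 = 5

5


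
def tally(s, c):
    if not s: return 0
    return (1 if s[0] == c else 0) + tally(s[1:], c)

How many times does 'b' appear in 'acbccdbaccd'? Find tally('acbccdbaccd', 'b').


s[0]='a' != 'b' -> 0
s[0]='c' != 'b' -> 0
s[0]='b' == 'b' -> 1
s[0]='c' != 'b' -> 0
s[0]='c' != 'b' -> 0
s[0]='d' != 'b' -> 0
s[0]='b' == 'b' -> 1
s[0]='a' != 'b' -> 0
s[0]='c' != 'b' -> 0
s[0]='c' != 'b' -> 0
s[0]='d' != 'b' -> 0
Sum: 0 + 0 + 1 + 0 + 0 + 0 + 1 + 0 + 0 + 0 + 0 = 2

2


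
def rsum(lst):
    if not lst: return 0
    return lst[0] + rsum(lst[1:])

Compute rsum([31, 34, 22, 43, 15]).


rsum([31, 34, 22, 43, 15]) = 31 + rsum([34, 22, 43, 15])
rsum([34, 22, 43, 15]) = 34 + rsum([22, 43, 15])
rsum([22, 43, 15]) = 22 + rsum([43, 15])
rsum([43, 15]) = 43 + rsum([15])
rsum([15]) = 15 + rsum([])
rsum([]) = 0  (base case)
Total: 31 + 34 + 22 + 43 + 15 + 0 = 145

145


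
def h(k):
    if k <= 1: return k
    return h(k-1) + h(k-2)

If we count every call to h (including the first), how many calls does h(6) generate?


Let C(n) = total calls for h(n)
C(0) = 1, C(1) = 1
C(2) = 1 + C(1) + C(0) = 1 + 1 + 1 = 3
C(3) = 1 + C(2) + C(1) = 1 + 3 + 1 = 5
C(4) = 1 + C(3) + C(2) = 1 + 5 + 3 = 9
C(5) = 1 + C(4) + C(3) = 1 + 9 + 5 = 15
C(6) = 1 + C(5) + C(4) = 1 + 15 + 9 = 25

25


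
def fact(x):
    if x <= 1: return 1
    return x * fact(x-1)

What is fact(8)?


fact(8)
= 8 * fact(7)
= 8 * 7 * fact(6)
= 8 * 7 * 6 * fact(5)
= 8 * 7 * 6 * 5 * fact(4)
= 8 * 7 * 6 * 5 * 4 * fact(3)
= 8 * 7 * 6 * 5 * 4 * 3 * fact(2)
= 8 * 7 * 6 * 5 * 4 * 3 * 2 * fact(1)
= 8 * 7 * 6 * 5 * 4 * 3 * 2 * 1
= 40320

40320


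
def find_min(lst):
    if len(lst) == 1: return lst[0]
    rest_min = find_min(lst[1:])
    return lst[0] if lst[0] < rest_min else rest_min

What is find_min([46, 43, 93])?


find_min([46, 43, 93]): compare 46 with find_min([43, 93])
find_min([43, 93]): compare 43 with find_min([93])
find_min([93]) = 93  (base case)
Compare 43 with 93 -> 43
Compare 46 with 43 -> 43

43


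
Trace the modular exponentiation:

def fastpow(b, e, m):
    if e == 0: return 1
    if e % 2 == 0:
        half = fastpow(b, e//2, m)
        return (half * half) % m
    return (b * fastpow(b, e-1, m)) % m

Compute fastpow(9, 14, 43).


fastpow(9, 14, 43): e is even, compute fastpow(9, 7, 43)
  fastpow(9, 7, 43): e is odd, compute fastpow(9, 6, 43)
    fastpow(9, 6, 43): e is even, compute fastpow(9, 3, 43)
      fastpow(9, 3, 43): e is odd, compute fastpow(9, 2, 43)
        fastpow(9, 2, 43): e is even, compute fastpow(9, 1, 43)
          fastpow(9, 1, 43): e is odd, compute fastpow(9, 0, 43)
          fastpow(9, 0, 43) = 1
          (9 * 1) % 43 = 9
        half=9, (9*9) % 43 = 38
      (9 * 38) % 43 = 41
    half=41, (41*41) % 43 = 4
  (9 * 4) % 43 = 36
half=36, (36*36) % 43 = 6

6


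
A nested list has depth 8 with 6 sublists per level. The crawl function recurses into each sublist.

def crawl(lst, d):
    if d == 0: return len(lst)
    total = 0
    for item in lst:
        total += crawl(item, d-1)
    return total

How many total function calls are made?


At depth 0 (root): 1 call
At depth 1: each of 1 parents calls crawl on 6 children = 6 calls
At depth 2: each of 6 parents calls crawl on 6 children = 36 calls
At depth 3: each of 36 parents calls crawl on 6 children = 216 calls
At depth 4: each of 216 parents calls crawl on 6 children = 1296 calls
At depth 5: each of 1296 parents calls crawl on 6 children = 7776 calls
At depth 6: each of 7776 parents calls crawl on 6 children = 46656 calls
At depth 7: each of 46656 parents calls crawl on 6 children = 279936 calls
At depth 8: each of 279936 parents calls crawl on 6 children = 1679616 calls
Total: 1 + 6 + 36 + 216 + 1296 + 7776 + 46656 + 279936 + 1679616 = 2015539

2015539


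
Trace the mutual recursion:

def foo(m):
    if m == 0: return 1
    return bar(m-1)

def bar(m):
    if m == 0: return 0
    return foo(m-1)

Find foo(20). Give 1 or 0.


foo(20) = bar(19)
bar(19) = foo(18)
foo(18) = bar(17)
bar(17) = foo(16)
foo(16) = bar(15)
bar(15) = foo(14)
foo(14) = bar(13)
bar(13) = foo(12)
foo(12) = bar(11)
bar(11) = foo(10)
foo(10) = bar(9)
bar(9) = foo(8)
foo(8) = bar(7)
bar(7) = foo(6)
foo(6) = bar(5)
bar(5) = foo(4)
foo(4) = bar(3)
bar(3) = foo(2)
foo(2) = bar(1)
bar(1) = foo(0)
foo(0) = 1  (base case)
Result: 1

1


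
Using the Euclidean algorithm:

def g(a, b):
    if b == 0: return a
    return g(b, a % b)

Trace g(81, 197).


g(81, 197) = g(197, 81)
g(197, 81) = g(81, 35)
g(81, 35) = g(35, 11)
g(35, 11) = g(11, 2)
g(11, 2) = g(2, 1)
g(2, 1) = g(1, 0)
g(1, 0) = 1  (base case)

1


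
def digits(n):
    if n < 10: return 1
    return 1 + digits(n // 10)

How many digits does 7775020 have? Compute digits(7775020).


digits(7775020) = 1 + digits(777502)
digits(777502) = 1 + digits(77750)
digits(77750) = 1 + digits(7775)
digits(7775) = 1 + digits(777)
digits(777) = 1 + digits(77)
digits(77) = 1 + digits(7)
digits(7) = 1  (base case: 7 < 10)
Unwinding: 1 + 1 + 1 + 1 + 1 + 1 + 1 = 7

7


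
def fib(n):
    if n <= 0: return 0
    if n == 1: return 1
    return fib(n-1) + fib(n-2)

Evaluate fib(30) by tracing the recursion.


Computing fib(30) bottom-up:
fib(0) = 0
fib(1) = 1
fib(2) = fib(1) + fib(0) = 1 + 0 = 1
fib(3) = fib(2) + fib(1) = 1 + 1 = 2
fib(4) = fib(3) + fib(2) = 2 + 1 = 3
fib(5) = fib(4) + fib(3) = 3 + 2 = 5
fib(6) = fib(5) + fib(4) = 5 + 3 = 8
fib(7) = fib(6) + fib(5) = 8 + 5 = 13
fib(8) = fib(7) + fib(6) = 13 + 8 = 21
fib(9) = fib(8) + fib(7) = 21 + 13 = 34
fib(10) = fib(9) + fib(8) = 34 + 21 = 55
fib(11) = fib(10) + fib(9) = 55 + 34 = 89
fib(12) = fib(11) + fib(10) = 89 + 55 = 144
fib(13) = fib(12) + fib(11) = 144 + 89 = 233
fib(14) = fib(13) + fib(12) = 233 + 144 = 377
fib(15) = fib(14) + fib(13) = 377 + 233 = 610
fib(16) = fib(15) + fib(14) = 610 + 377 = 987
fib(17) = fib(16) + fib(15) = 987 + 610 = 1597
fib(18) = fib(17) + fib(16) = 1597 + 987 = 2584
fib(19) = fib(18) + fib(17) = 2584 + 1597 = 4181
fib(20) = fib(19) + fib(18) = 4181 + 2584 = 6765
fib(21) = fib(20) + fib(19) = 6765 + 4181 = 10946
fib(22) = fib(21) + fib(20) = 10946 + 6765 = 17711
fib(23) = fib(22) + fib(21) = 17711 + 10946 = 28657
fib(24) = fib(23) + fib(22) = 28657 + 17711 = 46368
fib(25) = fib(24) + fib(23) = 46368 + 28657 = 75025
fib(26) = fib(25) + fib(24) = 75025 + 46368 = 121393
fib(27) = fib(26) + fib(25) = 121393 + 75025 = 196418
fib(28) = fib(27) + fib(26) = 196418 + 121393 = 317811
fib(29) = fib(28) + fib(27) = 317811 + 196418 = 514229
fib(30) = fib(29) + fib(28) = 514229 + 317811 = 832040

832040


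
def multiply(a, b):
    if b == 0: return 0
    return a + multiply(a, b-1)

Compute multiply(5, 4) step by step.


multiply(5, 4) = 5 + multiply(5, 3)
multiply(5, 3) = 5 + multiply(5, 2)
multiply(5, 2) = 5 + multiply(5, 1)
multiply(5, 1) = 5 + multiply(5, 0)
multiply(5, 0) = 0  (base case)
Total: 5 + 5 + 5 + 5 + 0 = 20

20


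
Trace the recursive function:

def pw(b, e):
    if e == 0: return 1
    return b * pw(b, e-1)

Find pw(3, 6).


pw(3, 6)
= 3 * pw(3, 5)
= 3 * 3 * pw(3, 4)
= 3 * 3 * 3 * pw(3, 3)
= 3 * 3 * 3 * 3 * pw(3, 2)
= 3 * 3 * 3 * 3 * 3 * pw(3, 1)
= 3 * 3 * 3 * 3 * 3 * 3 * pw(3, 0)
= 3 * 3 * 3 * 3 * 3 * 3 * 1
= 729

729


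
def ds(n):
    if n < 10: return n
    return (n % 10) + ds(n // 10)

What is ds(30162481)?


ds(30162481) = 1 + ds(3016248)
ds(3016248) = 8 + ds(301624)
ds(301624) = 4 + ds(30162)
ds(30162) = 2 + ds(3016)
ds(3016) = 6 + ds(301)
ds(301) = 1 + ds(30)
ds(30) = 0 + ds(3)
ds(3) = 3  (base case)
Total: 1 + 8 + 4 + 2 + 6 + 1 + 0 + 3 = 25

25


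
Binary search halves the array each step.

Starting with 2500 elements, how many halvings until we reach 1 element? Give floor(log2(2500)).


2500 / 2 = 1250
1250 / 2 = 625
625 / 2 = 312
312 / 2 = 156
156 / 2 = 78
78 / 2 = 39
39 / 2 = 19
19 / 2 = 9
9 / 2 = 4
4 / 2 = 2
2 / 2 = 1
Reached 1 after 11 halvings

11


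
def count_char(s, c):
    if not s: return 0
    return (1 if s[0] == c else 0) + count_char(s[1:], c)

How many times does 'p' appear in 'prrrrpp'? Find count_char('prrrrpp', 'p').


s[0]='p' == 'p' -> 1
s[0]='r' != 'p' -> 0
s[0]='r' != 'p' -> 0
s[0]='r' != 'p' -> 0
s[0]='r' != 'p' -> 0
s[0]='p' == 'p' -> 1
s[0]='p' == 'p' -> 1
Sum: 1 + 0 + 0 + 0 + 0 + 1 + 1 = 3

3


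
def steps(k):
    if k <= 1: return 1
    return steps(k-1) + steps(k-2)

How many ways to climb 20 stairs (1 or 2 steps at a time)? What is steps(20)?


Building up from base cases:
steps(0) = 1
steps(1) = 1
steps(2) = steps(1) + steps(0) = 1 + 1 = 2
steps(3) = steps(2) + steps(1) = 2 + 1 = 3
steps(4) = steps(3) + steps(2) = 3 + 2 = 5
steps(5) = steps(4) + steps(3) = 5 + 3 = 8
steps(6) = steps(5) + steps(4) = 8 + 5 = 13
steps(7) = steps(6) + steps(5) = 13 + 8 = 21
steps(8) = steps(7) + steps(6) = 21 + 13 = 34
steps(9) = steps(8) + steps(7) = 34 + 21 = 55
steps(10) = steps(9) + steps(8) = 55 + 34 = 89
steps(11) = steps(10) + steps(9) = 89 + 55 = 144
steps(12) = steps(11) + steps(10) = 144 + 89 = 233
steps(13) = steps(12) + steps(11) = 233 + 144 = 377
steps(14) = steps(13) + steps(12) = 377 + 233 = 610
steps(15) = steps(14) + steps(13) = 610 + 377 = 987
steps(16) = steps(15) + steps(14) = 987 + 610 = 1597
steps(17) = steps(16) + steps(15) = 1597 + 987 = 2584
steps(18) = steps(17) + steps(16) = 2584 + 1597 = 4181
steps(19) = steps(18) + steps(17) = 4181 + 2584 = 6765
steps(20) = steps(19) + steps(18) = 6765 + 4181 = 10946

10946


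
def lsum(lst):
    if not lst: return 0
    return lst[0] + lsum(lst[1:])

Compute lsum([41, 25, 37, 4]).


lsum([41, 25, 37, 4]) = 41 + lsum([25, 37, 4])
lsum([25, 37, 4]) = 25 + lsum([37, 4])
lsum([37, 4]) = 37 + lsum([4])
lsum([4]) = 4 + lsum([])
lsum([]) = 0  (base case)
Total: 41 + 25 + 37 + 4 + 0 = 107

107


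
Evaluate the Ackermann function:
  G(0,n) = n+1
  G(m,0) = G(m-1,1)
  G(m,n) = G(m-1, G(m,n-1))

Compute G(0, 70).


G(0, 70) = 71
Result: G(0, 70) = 71

71


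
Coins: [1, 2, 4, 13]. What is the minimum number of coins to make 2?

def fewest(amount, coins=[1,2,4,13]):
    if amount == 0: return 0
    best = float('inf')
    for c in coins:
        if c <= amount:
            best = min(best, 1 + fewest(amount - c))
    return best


Building up with DP:
fewest(0) = 0
fewest(1) = min(1+fewest(0)=1+0=1) = 1
fewest(2) = min(1+fewest(1)=1+1=2, 1+fewest(0)=1+0=1) = 1

1


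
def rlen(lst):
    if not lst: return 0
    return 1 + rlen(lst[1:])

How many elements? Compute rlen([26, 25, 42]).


rlen([26, 25, 42]) = 1 + rlen([25, 42])
rlen([25, 42]) = 1 + rlen([42])
rlen([42]) = 1 + rlen([])
rlen([]) = 0  (base case)
Unwinding: 1 + 1 + 1 + 0 = 3

3


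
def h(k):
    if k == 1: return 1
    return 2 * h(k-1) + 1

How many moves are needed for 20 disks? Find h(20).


h(20) = 2 * h(19) + 1
h(19) = 2 * h(18) + 1
h(18) = 2 * h(17) + 1
h(17) = 2 * h(16) + 1
h(16) = 2 * h(15) + 1
h(15) = 2 * h(14) + 1
h(14) = 2 * h(13) + 1
h(13) = 2 * h(12) + 1
h(12) = 2 * h(11) + 1
h(11) = 2 * h(10) + 1
h(10) = 2 * h(9) + 1
h(9) = 2 * h(8) + 1
h(8) = 2 * h(7) + 1
h(7) = 2 * h(6) + 1
h(6) = 2 * h(5) + 1
h(5) = 2 * h(4) + 1
h(4) = 2 * h(3) + 1
h(3) = 2 * h(2) + 1
h(2) = 2 * h(1) + 1
h(1) = 1  (base case)
h(2) = 2 * 1 + 1 = 3
h(3) = 2 * 3 + 1 = 7
h(4) = 2 * 7 + 1 = 15
h(5) = 2 * 15 + 1 = 31
h(6) = 2 * 31 + 1 = 63
h(7) = 2 * 63 + 1 = 127
h(8) = 2 * 127 + 1 = 255
h(9) = 2 * 255 + 1 = 511
h(10) = 2 * 511 + 1 = 1023
h(11) = 2 * 1023 + 1 = 2047
h(12) = 2 * 2047 + 1 = 4095
h(13) = 2 * 4095 + 1 = 8191
h(14) = 2 * 8191 + 1 = 16383
h(15) = 2 * 16383 + 1 = 32767
h(16) = 2 * 32767 + 1 = 65535
h(17) = 2 * 65535 + 1 = 131071
h(18) = 2 * 131071 + 1 = 262143
h(19) = 2 * 262143 + 1 = 524287
h(20) = 2 * 524287 + 1 = 1048575

1048575


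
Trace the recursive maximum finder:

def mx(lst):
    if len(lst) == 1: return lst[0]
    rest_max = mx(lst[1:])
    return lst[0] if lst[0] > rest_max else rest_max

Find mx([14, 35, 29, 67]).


mx([14, 35, 29, 67]): compare 14 with mx([35, 29, 67])
mx([35, 29, 67]): compare 35 with mx([29, 67])
mx([29, 67]): compare 29 with mx([67])
mx([67]) = 67  (base case)
Compare 29 with 67 -> 67
Compare 35 with 67 -> 67
Compare 14 with 67 -> 67

67


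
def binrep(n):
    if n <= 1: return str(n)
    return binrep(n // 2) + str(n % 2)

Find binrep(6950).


binrep(6950) = binrep(3475) + '0'
binrep(3475) = binrep(1737) + '1'
binrep(1737) = binrep(868) + '1'
binrep(868) = binrep(434) + '0'
binrep(434) = binrep(217) + '0'
binrep(217) = binrep(108) + '1'
binrep(108) = binrep(54) + '0'
binrep(54) = binrep(27) + '0'
binrep(27) = binrep(13) + '1'
binrep(13) = binrep(6) + '1'
binrep(6) = binrep(3) + '0'
binrep(3) = binrep(1) + '1'
binrep(1) = '1'  (base case)
Concatenating: '1' + '1' + '0' + '1' + '1' + '0' + '0' + '1' + '0' + '0' + '1' + '1' + '0' = '1101100100110'

1101100100110


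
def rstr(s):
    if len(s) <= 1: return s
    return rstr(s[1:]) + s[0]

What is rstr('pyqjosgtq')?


rstr('pyqjosgtq') = rstr('yqjosgtq') + 'p'
rstr('yqjosgtq') = rstr('qjosgtq') + 'y'
rstr('qjosgtq') = rstr('josgtq') + 'q'
rstr('josgtq') = rstr('osgtq') + 'j'
rstr('osgtq') = rstr('sgtq') + 'o'
rstr('sgtq') = rstr('gtq') + 's'
rstr('gtq') = rstr('tq') + 'g'
rstr('tq') = rstr('q') + 't'
rstr('q') = 'q'  (base case)
Concatenating: 'q' + 't' + 'g' + 's' + 'o' + 'j' + 'q' + 'y' + 'p' = 'qtgsojqyp'

qtgsojqyp


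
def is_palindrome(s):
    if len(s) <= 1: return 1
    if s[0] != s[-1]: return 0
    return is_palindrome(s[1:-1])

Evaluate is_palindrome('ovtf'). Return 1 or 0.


is_palindrome('ovtf'): s[0]='o' != s[-1]='f' -> return 0
Result: 0 (not a palindrome)

0


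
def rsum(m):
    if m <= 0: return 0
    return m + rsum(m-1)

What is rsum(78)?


rsum(78)
= 78 + 77 + 76 + 75 + 74 + 73 + 72 + 71 + 70 + 69 + 68 + 67 + 66 + 65 + 64 + 63 + 62 + 61 + 60 + 59 + 58 + 57 + 56 + 55 + 54 + 53 + 52 + 51 + 50 + 49 + 48 + 47 + 46 + 45 + 44 + 43 + 42 + 41 + 40 + 39 + 38 + 37 + 36 + 35 + 34 + 33 + 32 + 31 + 30 + 29 + 28 + 27 + 26 + 25 + 24 + 23 + 22 + 21 + 20 + 19 + 18 + 17 + 16 + 15 + 14 + 13 + 12 + 11 + 10 + 9 + 8 + 7 + 6 + 5 + 4 + 3 + 2 + 1 + rsum(0)
= 78 + 77 + 76 + 75 + 74 + 73 + 72 + 71 + 70 + 69 + 68 + 67 + 66 + 65 + 64 + 63 + 62 + 61 + 60 + 59 + 58 + 57 + 56 + 55 + 54 + 53 + 52 + 51 + 50 + 49 + 48 + 47 + 46 + 45 + 44 + 43 + 42 + 41 + 40 + 39 + 38 + 37 + 36 + 35 + 34 + 33 + 32 + 31 + 30 + 29 + 28 + 27 + 26 + 25 + 24 + 23 + 22 + 21 + 20 + 19 + 18 + 17 + 16 + 15 + 14 + 13 + 12 + 11 + 10 + 9 + 8 + 7 + 6 + 5 + 4 + 3 + 2 + 1 + 0
= 3081

3081


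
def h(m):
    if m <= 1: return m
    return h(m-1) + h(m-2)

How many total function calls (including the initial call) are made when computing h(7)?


Let C(n) = total calls for h(n)
C(0) = 1, C(1) = 1
C(2) = 1 + C(1) + C(0) = 1 + 1 + 1 = 3
C(3) = 1 + C(2) + C(1) = 1 + 3 + 1 = 5
C(4) = 1 + C(3) + C(2) = 1 + 5 + 3 = 9
C(5) = 1 + C(4) + C(3) = 1 + 9 + 5 = 15
C(6) = 1 + C(5) + C(4) = 1 + 15 + 9 = 25
C(7) = 1 + C(6) + C(5) = 1 + 25 + 15 = 41

41


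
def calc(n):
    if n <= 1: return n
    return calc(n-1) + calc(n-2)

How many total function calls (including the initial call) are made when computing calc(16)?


Let C(n) = total calls for calc(n)
C(0) = 1, C(1) = 1
C(2) = 1 + C(1) + C(0) = 1 + 1 + 1 = 3
C(3) = 1 + C(2) + C(1) = 1 + 3 + 1 = 5
C(4) = 1 + C(3) + C(2) = 1 + 5 + 3 = 9
C(5) = 1 + C(4) + C(3) = 1 + 9 + 5 = 15
C(6) = 1 + C(5) + C(4) = 1 + 15 + 9 = 25
C(7) = 1 + C(6) + C(5) = 1 + 25 + 15 = 41
C(8) = 1 + C(7) + C(6) = 1 + 41 + 25 = 67
C(9) = 1 + C(8) + C(7) = 1 + 67 + 41 = 109
C(10) = 1 + C(9) + C(8) = 1 + 109 + 67 = 177
C(11) = 1 + C(10) + C(9) = 1 + 177 + 109 = 287
C(12) = 1 + C(11) + C(10) = 1 + 287 + 177 = 465
C(13) = 1 + C(12) + C(11) = 1 + 465 + 287 = 753
C(14) = 1 + C(13) + C(12) = 1 + 753 + 465 = 1219
C(15) = 1 + C(14) + C(13) = 1 + 1219 + 753 = 1973
C(16) = 1 + C(15) + C(14) = 1 + 1973 + 1219 = 3193

3193


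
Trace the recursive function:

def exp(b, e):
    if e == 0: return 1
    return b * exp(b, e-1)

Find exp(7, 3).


exp(7, 3)
= 7 * exp(7, 2)
= 7 * 7 * exp(7, 1)
= 7 * 7 * 7 * exp(7, 0)
= 7 * 7 * 7 * 1
= 343

343


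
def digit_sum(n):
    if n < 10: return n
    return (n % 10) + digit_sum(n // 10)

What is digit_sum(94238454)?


digit_sum(94238454) = 4 + digit_sum(9423845)
digit_sum(9423845) = 5 + digit_sum(942384)
digit_sum(942384) = 4 + digit_sum(94238)
digit_sum(94238) = 8 + digit_sum(9423)
digit_sum(9423) = 3 + digit_sum(942)
digit_sum(942) = 2 + digit_sum(94)
digit_sum(94) = 4 + digit_sum(9)
digit_sum(9) = 9  (base case)
Total: 4 + 5 + 4 + 8 + 3 + 2 + 4 + 9 = 39

39


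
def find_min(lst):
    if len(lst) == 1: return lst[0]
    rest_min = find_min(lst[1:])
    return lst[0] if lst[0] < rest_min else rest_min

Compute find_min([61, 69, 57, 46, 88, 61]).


find_min([61, 69, 57, 46, 88, 61]): compare 61 with find_min([69, 57, 46, 88, 61])
find_min([69, 57, 46, 88, 61]): compare 69 with find_min([57, 46, 88, 61])
find_min([57, 46, 88, 61]): compare 57 with find_min([46, 88, 61])
find_min([46, 88, 61]): compare 46 with find_min([88, 61])
find_min([88, 61]): compare 88 with find_min([61])
find_min([61]) = 61  (base case)
Compare 88 with 61 -> 61
Compare 46 with 61 -> 46
Compare 57 with 46 -> 46
Compare 69 with 46 -> 46
Compare 61 with 46 -> 46

46


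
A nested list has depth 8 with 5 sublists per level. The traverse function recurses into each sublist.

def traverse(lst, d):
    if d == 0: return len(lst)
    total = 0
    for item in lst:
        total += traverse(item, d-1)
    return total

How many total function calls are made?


At depth 0 (root): 1 call
At depth 1: each of 1 parents calls traverse on 5 children = 5 calls
At depth 2: each of 5 parents calls traverse on 5 children = 25 calls
At depth 3: each of 25 parents calls traverse on 5 children = 125 calls
At depth 4: each of 125 parents calls traverse on 5 children = 625 calls
At depth 5: each of 625 parents calls traverse on 5 children = 3125 calls
At depth 6: each of 3125 parents calls traverse on 5 children = 15625 calls
At depth 7: each of 15625 parents calls traverse on 5 children = 78125 calls
At depth 8: each of 78125 parents calls traverse on 5 children = 390625 calls
Total: 1 + 5 + 25 + 125 + 625 + 3125 + 15625 + 78125 + 390625 = 488281

488281


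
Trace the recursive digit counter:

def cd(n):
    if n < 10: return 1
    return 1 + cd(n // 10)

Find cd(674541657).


cd(674541657) = 1 + cd(67454165)
cd(67454165) = 1 + cd(6745416)
cd(6745416) = 1 + cd(674541)
cd(674541) = 1 + cd(67454)
cd(67454) = 1 + cd(6745)
cd(6745) = 1 + cd(674)
cd(674) = 1 + cd(67)
cd(67) = 1 + cd(6)
cd(6) = 1  (base case: 6 < 10)
Unwinding: 1 + 1 + 1 + 1 + 1 + 1 + 1 + 1 + 1 = 9

9


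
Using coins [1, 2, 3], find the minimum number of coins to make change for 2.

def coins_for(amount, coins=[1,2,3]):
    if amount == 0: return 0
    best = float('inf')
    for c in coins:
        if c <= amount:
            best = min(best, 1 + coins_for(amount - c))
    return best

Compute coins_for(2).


Building up with DP:
coins_for(0) = 0
coins_for(1) = min(1+coins_for(0)=1+0=1) = 1
coins_for(2) = min(1+coins_for(1)=1+1=2, 1+coins_for(0)=1+0=1) = 1

1


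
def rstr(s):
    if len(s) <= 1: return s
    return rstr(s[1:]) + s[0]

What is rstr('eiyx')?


rstr('eiyx') = rstr('iyx') + 'e'
rstr('iyx') = rstr('yx') + 'i'
rstr('yx') = rstr('x') + 'y'
rstr('x') = 'x'  (base case)
Concatenating: 'x' + 'y' + 'i' + 'e' = 'xyie'

xyie


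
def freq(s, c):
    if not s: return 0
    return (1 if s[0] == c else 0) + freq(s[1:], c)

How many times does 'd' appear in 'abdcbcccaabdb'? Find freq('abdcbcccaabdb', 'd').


s[0]='a' != 'd' -> 0
s[0]='b' != 'd' -> 0
s[0]='d' == 'd' -> 1
s[0]='c' != 'd' -> 0
s[0]='b' != 'd' -> 0
s[0]='c' != 'd' -> 0
s[0]='c' != 'd' -> 0
s[0]='c' != 'd' -> 0
s[0]='a' != 'd' -> 0
s[0]='a' != 'd' -> 0
s[0]='b' != 'd' -> 0
s[0]='d' == 'd' -> 1
s[0]='b' != 'd' -> 0
Sum: 0 + 0 + 1 + 0 + 0 + 0 + 0 + 0 + 0 + 0 + 0 + 1 + 0 = 2

2


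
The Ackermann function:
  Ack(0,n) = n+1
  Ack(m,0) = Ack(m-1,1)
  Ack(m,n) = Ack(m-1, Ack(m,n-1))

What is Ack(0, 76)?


Ack(0, 76) = 77
Result: Ack(0, 76) = 77

77


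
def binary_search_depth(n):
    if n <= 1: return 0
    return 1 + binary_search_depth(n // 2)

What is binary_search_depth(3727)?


3727 / 2 = 1863
1863 / 2 = 931
931 / 2 = 465
465 / 2 = 232
232 / 2 = 116
116 / 2 = 58
58 / 2 = 29
29 / 2 = 14
14 / 2 = 7
7 / 2 = 3
3 / 2 = 1
Reached 1 after 11 halvings

11


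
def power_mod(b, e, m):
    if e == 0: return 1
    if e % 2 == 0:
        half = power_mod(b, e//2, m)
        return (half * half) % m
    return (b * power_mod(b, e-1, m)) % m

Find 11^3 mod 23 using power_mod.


power_mod(11, 3, 23): e is odd, compute power_mod(11, 2, 23)
  power_mod(11, 2, 23): e is even, compute power_mod(11, 1, 23)
    power_mod(11, 1, 23): e is odd, compute power_mod(11, 0, 23)
      power_mod(11, 0, 23) = 1
    (11 * 1) % 23 = 11
  half=11, (11*11) % 23 = 6
(11 * 6) % 23 = 20

20


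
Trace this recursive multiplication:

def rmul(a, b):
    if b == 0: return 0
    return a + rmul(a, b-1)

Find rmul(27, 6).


rmul(27, 6) = 27 + rmul(27, 5)
rmul(27, 5) = 27 + rmul(27, 4)
rmul(27, 4) = 27 + rmul(27, 3)
rmul(27, 3) = 27 + rmul(27, 2)
rmul(27, 2) = 27 + rmul(27, 1)
rmul(27, 1) = 27 + rmul(27, 0)
rmul(27, 0) = 0  (base case)
Total: 27 + 27 + 27 + 27 + 27 + 27 + 0 = 162

162


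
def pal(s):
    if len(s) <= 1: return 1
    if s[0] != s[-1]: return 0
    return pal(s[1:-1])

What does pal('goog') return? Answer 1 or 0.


pal('goog'): s[0]='g' == s[-1]='g' -> check pal('oo')
pal('oo'): s[0]='o' == s[-1]='o' -> check pal('')
pal(''): len <= 1 -> return 1  (base case)
Result: 1 (palindrome)

1


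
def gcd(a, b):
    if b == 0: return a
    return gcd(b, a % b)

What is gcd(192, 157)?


gcd(192, 157) = gcd(157, 35)
gcd(157, 35) = gcd(35, 17)
gcd(35, 17) = gcd(17, 1)
gcd(17, 1) = gcd(1, 0)
gcd(1, 0) = 1  (base case)

1


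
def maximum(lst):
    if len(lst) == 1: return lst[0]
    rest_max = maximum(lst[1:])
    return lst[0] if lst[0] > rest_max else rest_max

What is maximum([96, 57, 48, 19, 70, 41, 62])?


maximum([96, 57, 48, 19, 70, 41, 62]): compare 96 with maximum([57, 48, 19, 70, 41, 62])
maximum([57, 48, 19, 70, 41, 62]): compare 57 with maximum([48, 19, 70, 41, 62])
maximum([48, 19, 70, 41, 62]): compare 48 with maximum([19, 70, 41, 62])
maximum([19, 70, 41, 62]): compare 19 with maximum([70, 41, 62])
maximum([70, 41, 62]): compare 70 with maximum([41, 62])
maximum([41, 62]): compare 41 with maximum([62])
maximum([62]) = 62  (base case)
Compare 41 with 62 -> 62
Compare 70 with 62 -> 70
Compare 19 with 70 -> 70
Compare 48 with 70 -> 70
Compare 57 with 70 -> 70
Compare 96 with 70 -> 96

96


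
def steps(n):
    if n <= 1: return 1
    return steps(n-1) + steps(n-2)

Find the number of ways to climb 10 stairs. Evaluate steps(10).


Building up from base cases:
steps(0) = 1
steps(1) = 1
steps(2) = steps(1) + steps(0) = 1 + 1 = 2
steps(3) = steps(2) + steps(1) = 2 + 1 = 3
steps(4) = steps(3) + steps(2) = 3 + 2 = 5
steps(5) = steps(4) + steps(3) = 5 + 3 = 8
steps(6) = steps(5) + steps(4) = 8 + 5 = 13
steps(7) = steps(6) + steps(5) = 13 + 8 = 21
steps(8) = steps(7) + steps(6) = 21 + 13 = 34
steps(9) = steps(8) + steps(7) = 34 + 21 = 55
steps(10) = steps(9) + steps(8) = 55 + 34 = 89

89


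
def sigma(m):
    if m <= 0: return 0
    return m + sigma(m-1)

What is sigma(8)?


sigma(8)
= 8 + 7 + 6 + 5 + 4 + 3 + 2 + 1 + sigma(0)
= 8 + 7 + 6 + 5 + 4 + 3 + 2 + 1 + 0
= 36

36


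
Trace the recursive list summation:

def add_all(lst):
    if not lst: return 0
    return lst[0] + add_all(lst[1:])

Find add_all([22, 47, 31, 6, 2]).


add_all([22, 47, 31, 6, 2]) = 22 + add_all([47, 31, 6, 2])
add_all([47, 31, 6, 2]) = 47 + add_all([31, 6, 2])
add_all([31, 6, 2]) = 31 + add_all([6, 2])
add_all([6, 2]) = 6 + add_all([2])
add_all([2]) = 2 + add_all([])
add_all([]) = 0  (base case)
Total: 22 + 47 + 31 + 6 + 2 + 0 = 108

108


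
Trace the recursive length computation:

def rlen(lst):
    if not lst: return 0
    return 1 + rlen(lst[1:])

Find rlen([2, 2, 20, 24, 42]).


rlen([2, 2, 20, 24, 42]) = 1 + rlen([2, 20, 24, 42])
rlen([2, 20, 24, 42]) = 1 + rlen([20, 24, 42])
rlen([20, 24, 42]) = 1 + rlen([24, 42])
rlen([24, 42]) = 1 + rlen([42])
rlen([42]) = 1 + rlen([])
rlen([]) = 0  (base case)
Unwinding: 1 + 1 + 1 + 1 + 1 + 0 = 5

5


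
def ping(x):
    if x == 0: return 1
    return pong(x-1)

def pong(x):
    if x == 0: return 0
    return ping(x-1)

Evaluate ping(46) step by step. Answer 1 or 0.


ping(46) = pong(45)
pong(45) = ping(44)
ping(44) = pong(43)
pong(43) = ping(42)
ping(42) = pong(41)
pong(41) = ping(40)
ping(40) = pong(39)
pong(39) = ping(38)
ping(38) = pong(37)
pong(37) = ping(36)
ping(36) = pong(35)
pong(35) = ping(34)
ping(34) = pong(33)
pong(33) = ping(32)
ping(32) = pong(31)
pong(31) = ping(30)
ping(30) = pong(29)
pong(29) = ping(28)
ping(28) = pong(27)
pong(27) = ping(26)
ping(26) = pong(25)
pong(25) = ping(24)
ping(24) = pong(23)
pong(23) = ping(22)
ping(22) = pong(21)
pong(21) = ping(20)
ping(20) = pong(19)
pong(19) = ping(18)
ping(18) = pong(17)
pong(17) = ping(16)
ping(16) = pong(15)
pong(15) = ping(14)
ping(14) = pong(13)
pong(13) = ping(12)
ping(12) = pong(11)
pong(11) = ping(10)
ping(10) = pong(9)
pong(9) = ping(8)
ping(8) = pong(7)
pong(7) = ping(6)
ping(6) = pong(5)
pong(5) = ping(4)
ping(4) = pong(3)
pong(3) = ping(2)
ping(2) = pong(1)
pong(1) = ping(0)
ping(0) = 1  (base case)
Result: 1

1


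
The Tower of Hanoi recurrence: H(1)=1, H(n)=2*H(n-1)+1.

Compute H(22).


H(22) = 2 * H(21) + 1
H(21) = 2 * H(20) + 1
H(20) = 2 * H(19) + 1
H(19) = 2 * H(18) + 1
H(18) = 2 * H(17) + 1
H(17) = 2 * H(16) + 1
H(16) = 2 * H(15) + 1
H(15) = 2 * H(14) + 1
H(14) = 2 * H(13) + 1
H(13) = 2 * H(12) + 1
H(12) = 2 * H(11) + 1
H(11) = 2 * H(10) + 1
H(10) = 2 * H(9) + 1
H(9) = 2 * H(8) + 1
H(8) = 2 * H(7) + 1
H(7) = 2 * H(6) + 1
H(6) = 2 * H(5) + 1
H(5) = 2 * H(4) + 1
H(4) = 2 * H(3) + 1
H(3) = 2 * H(2) + 1
H(2) = 2 * H(1) + 1
H(1) = 1  (base case)
H(2) = 2 * 1 + 1 = 3
H(3) = 2 * 3 + 1 = 7
H(4) = 2 * 7 + 1 = 15
H(5) = 2 * 15 + 1 = 31
H(6) = 2 * 31 + 1 = 63
H(7) = 2 * 63 + 1 = 127
H(8) = 2 * 127 + 1 = 255
H(9) = 2 * 255 + 1 = 511
H(10) = 2 * 511 + 1 = 1023
H(11) = 2 * 1023 + 1 = 2047
H(12) = 2 * 2047 + 1 = 4095
H(13) = 2 * 4095 + 1 = 8191
H(14) = 2 * 8191 + 1 = 16383
H(15) = 2 * 16383 + 1 = 32767
H(16) = 2 * 32767 + 1 = 65535
H(17) = 2 * 65535 + 1 = 131071
H(18) = 2 * 131071 + 1 = 262143
H(19) = 2 * 262143 + 1 = 524287
H(20) = 2 * 524287 + 1 = 1048575
H(21) = 2 * 1048575 + 1 = 2097151
H(22) = 2 * 2097151 + 1 = 4194303

4194303


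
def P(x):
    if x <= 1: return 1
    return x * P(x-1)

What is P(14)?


P(14)
= 14 * P(13)
= 14 * 13 * P(12)
= 14 * 13 * 12 * P(11)
= 14 * 13 * 12 * 11 * P(10)
= 14 * 13 * 12 * 11 * 10 * P(9)
= 14 * 13 * 12 * 11 * 10 * 9 * P(8)
= 14 * 13 * 12 * 11 * 10 * 9 * 8 * P(7)
= 14 * 13 * 12 * 11 * 10 * 9 * 8 * 7 * P(6)
= 14 * 13 * 12 * 11 * 10 * 9 * 8 * 7 * 6 * P(5)
= 14 * 13 * 12 * 11 * 10 * 9 * 8 * 7 * 6 * 5 * P(4)
= 14 * 13 * 12 * 11 * 10 * 9 * 8 * 7 * 6 * 5 * 4 * P(3)
= 14 * 13 * 12 * 11 * 10 * 9 * 8 * 7 * 6 * 5 * 4 * 3 * P(2)
= 14 * 13 * 12 * 11 * 10 * 9 * 8 * 7 * 6 * 5 * 4 * 3 * 2 * P(1)
= 14 * 13 * 12 * 11 * 10 * 9 * 8 * 7 * 6 * 5 * 4 * 3 * 2 * 1
= 87178291200

87178291200


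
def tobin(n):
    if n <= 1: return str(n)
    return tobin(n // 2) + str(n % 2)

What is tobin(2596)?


tobin(2596) = tobin(1298) + '0'
tobin(1298) = tobin(649) + '0'
tobin(649) = tobin(324) + '1'
tobin(324) = tobin(162) + '0'
tobin(162) = tobin(81) + '0'
tobin(81) = tobin(40) + '1'
tobin(40) = tobin(20) + '0'
tobin(20) = tobin(10) + '0'
tobin(10) = tobin(5) + '0'
tobin(5) = tobin(2) + '1'
tobin(2) = tobin(1) + '0'
tobin(1) = '1'  (base case)
Concatenating: '1' + '0' + '1' + '0' + '0' + '0' + '1' + '0' + '0' + '1' + '0' + '0' = '101000100100'

101000100100


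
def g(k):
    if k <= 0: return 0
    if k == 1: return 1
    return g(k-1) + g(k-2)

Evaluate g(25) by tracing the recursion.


Computing g(25) bottom-up:
g(0) = 0
g(1) = 1
g(2) = g(1) + g(0) = 1 + 0 = 1
g(3) = g(2) + g(1) = 1 + 1 = 2
g(4) = g(3) + g(2) = 2 + 1 = 3
g(5) = g(4) + g(3) = 3 + 2 = 5
g(6) = g(5) + g(4) = 5 + 3 = 8
g(7) = g(6) + g(5) = 8 + 5 = 13
g(8) = g(7) + g(6) = 13 + 8 = 21
g(9) = g(8) + g(7) = 21 + 13 = 34
g(10) = g(9) + g(8) = 34 + 21 = 55
g(11) = g(10) + g(9) = 55 + 34 = 89
g(12) = g(11) + g(10) = 89 + 55 = 144
g(13) = g(12) + g(11) = 144 + 89 = 233
g(14) = g(13) + g(12) = 233 + 144 = 377
g(15) = g(14) + g(13) = 377 + 233 = 610
g(16) = g(15) + g(14) = 610 + 377 = 987
g(17) = g(16) + g(15) = 987 + 610 = 1597
g(18) = g(17) + g(16) = 1597 + 987 = 2584
g(19) = g(18) + g(17) = 2584 + 1597 = 4181
g(20) = g(19) + g(18) = 4181 + 2584 = 6765
g(21) = g(20) + g(19) = 6765 + 4181 = 10946
g(22) = g(21) + g(20) = 10946 + 6765 = 17711
g(23) = g(22) + g(21) = 17711 + 10946 = 28657
g(24) = g(23) + g(22) = 28657 + 17711 = 46368
g(25) = g(24) + g(23) = 46368 + 28657 = 75025

75025


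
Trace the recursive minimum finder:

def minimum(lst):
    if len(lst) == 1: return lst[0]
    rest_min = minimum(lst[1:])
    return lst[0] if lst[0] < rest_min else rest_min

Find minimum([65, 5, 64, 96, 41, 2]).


minimum([65, 5, 64, 96, 41, 2]): compare 65 with minimum([5, 64, 96, 41, 2])
minimum([5, 64, 96, 41, 2]): compare 5 with minimum([64, 96, 41, 2])
minimum([64, 96, 41, 2]): compare 64 with minimum([96, 41, 2])
minimum([96, 41, 2]): compare 96 with minimum([41, 2])
minimum([41, 2]): compare 41 with minimum([2])
minimum([2]) = 2  (base case)
Compare 41 with 2 -> 2
Compare 96 with 2 -> 2
Compare 64 with 2 -> 2
Compare 5 with 2 -> 2
Compare 65 with 2 -> 2

2


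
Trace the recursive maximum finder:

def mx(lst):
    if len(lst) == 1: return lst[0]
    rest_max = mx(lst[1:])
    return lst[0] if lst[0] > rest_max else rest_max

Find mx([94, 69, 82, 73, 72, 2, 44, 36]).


mx([94, 69, 82, 73, 72, 2, 44, 36]): compare 94 with mx([69, 82, 73, 72, 2, 44, 36])
mx([69, 82, 73, 72, 2, 44, 36]): compare 69 with mx([82, 73, 72, 2, 44, 36])
mx([82, 73, 72, 2, 44, 36]): compare 82 with mx([73, 72, 2, 44, 36])
mx([73, 72, 2, 44, 36]): compare 73 with mx([72, 2, 44, 36])
mx([72, 2, 44, 36]): compare 72 with mx([2, 44, 36])
mx([2, 44, 36]): compare 2 with mx([44, 36])
mx([44, 36]): compare 44 with mx([36])
mx([36]) = 36  (base case)
Compare 44 with 36 -> 44
Compare 2 with 44 -> 44
Compare 72 with 44 -> 72
Compare 73 with 72 -> 73
Compare 82 with 73 -> 82
Compare 69 with 82 -> 82
Compare 94 with 82 -> 94

94


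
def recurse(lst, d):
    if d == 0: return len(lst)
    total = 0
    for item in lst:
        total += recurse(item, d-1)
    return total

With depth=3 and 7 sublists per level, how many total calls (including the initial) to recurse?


At depth 0 (root): 1 call
At depth 1: each of 1 parents calls recurse on 7 children = 7 calls
At depth 2: each of 7 parents calls recurse on 7 children = 49 calls
At depth 3: each of 49 parents calls recurse on 7 children = 343 calls
Total: 1 + 7 + 49 + 343 = 400

400


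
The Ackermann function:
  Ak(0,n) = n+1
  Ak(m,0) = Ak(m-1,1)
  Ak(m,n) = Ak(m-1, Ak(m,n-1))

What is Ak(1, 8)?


Ak(1, 8) = Ak(0, Ak(1, 7))
  Ak(1, 7) = Ak(0, Ak(1, 6))
    Ak(1, 6) = Ak(0, Ak(1, 5))
      Ak(1, 5) = Ak(0, Ak(1, 4))
        Ak(1, 4) = Ak(0, Ak(1, 3))
          Ak(1, 3) = Ak(0, Ak(1, 2))
          Ak(1, 2) = Ak(0, Ak(1, 1))
          Ak(1, 1) = Ak(0, Ak(1, 0))
          Ak(1, 0) = Ak(0, 1)
          Ak(0, 1) = 2
            = Ak(0, 2)
          Ak(0, 2) = 3
            = Ak(0, 3)
          Ak(0, 3) = 4
            = Ak(0, 4)
          Ak(0, 4) = 5
          = Ak(0, 5)
          Ak(0, 5) = 6
        = Ak(0, 6)
        Ak(0, 6) = 7
      = Ak(0, 7)
      Ak(0, 7) = 8
    = Ak(0, 8)
    Ak(0, 8) = 9
  = Ak(0, 9)
... (trace truncated)
Result: Ak(1, 8) = 10

10


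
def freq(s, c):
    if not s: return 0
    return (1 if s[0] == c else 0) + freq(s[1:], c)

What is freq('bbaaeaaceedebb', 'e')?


s[0]='b' != 'e' -> 0
s[0]='b' != 'e' -> 0
s[0]='a' != 'e' -> 0
s[0]='a' != 'e' -> 0
s[0]='e' == 'e' -> 1
s[0]='a' != 'e' -> 0
s[0]='a' != 'e' -> 0
s[0]='c' != 'e' -> 0
s[0]='e' == 'e' -> 1
s[0]='e' == 'e' -> 1
s[0]='d' != 'e' -> 0
s[0]='e' == 'e' -> 1
s[0]='b' != 'e' -> 0
s[0]='b' != 'e' -> 0
Sum: 0 + 0 + 0 + 0 + 1 + 0 + 0 + 0 + 1 + 1 + 0 + 1 + 0 + 0 = 4

4
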